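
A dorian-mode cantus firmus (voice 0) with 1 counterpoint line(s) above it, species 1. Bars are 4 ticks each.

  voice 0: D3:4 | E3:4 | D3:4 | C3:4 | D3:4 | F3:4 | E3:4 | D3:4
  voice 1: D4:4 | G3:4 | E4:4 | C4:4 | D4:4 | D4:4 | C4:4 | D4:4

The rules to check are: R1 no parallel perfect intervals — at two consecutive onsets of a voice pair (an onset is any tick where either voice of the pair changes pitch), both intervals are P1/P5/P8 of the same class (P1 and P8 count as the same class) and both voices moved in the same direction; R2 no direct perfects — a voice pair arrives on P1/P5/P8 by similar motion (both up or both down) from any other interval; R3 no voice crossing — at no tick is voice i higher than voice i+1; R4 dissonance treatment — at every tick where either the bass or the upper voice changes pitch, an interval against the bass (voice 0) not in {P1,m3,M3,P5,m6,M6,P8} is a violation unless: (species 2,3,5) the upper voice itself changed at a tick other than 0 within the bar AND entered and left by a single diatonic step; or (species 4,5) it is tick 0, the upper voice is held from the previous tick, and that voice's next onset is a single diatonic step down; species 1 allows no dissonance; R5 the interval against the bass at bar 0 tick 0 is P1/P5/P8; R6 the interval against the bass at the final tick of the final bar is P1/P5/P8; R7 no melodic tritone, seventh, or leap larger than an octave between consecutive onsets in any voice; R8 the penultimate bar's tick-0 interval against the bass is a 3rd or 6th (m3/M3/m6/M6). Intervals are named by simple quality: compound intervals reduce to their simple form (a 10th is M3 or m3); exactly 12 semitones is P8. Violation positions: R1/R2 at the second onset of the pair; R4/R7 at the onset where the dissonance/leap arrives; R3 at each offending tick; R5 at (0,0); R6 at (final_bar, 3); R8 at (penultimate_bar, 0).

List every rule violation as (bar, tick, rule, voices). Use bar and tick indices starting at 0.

bar 0: v0=D3 v1=D4 downbeat P8
bar 1: v0=E3 v1=G3 downbeat m3
bar 2: v0=D3 v1=E4 downbeat M2
bar 3: v0=C3 v1=C4 downbeat P8
bar 4: v0=D3 v1=D4 downbeat P8
bar 5: v0=F3 v1=D4 downbeat M6
bar 6: v0=E3 v1=C4 downbeat m6
bar 7: v0=D3 v1=D4 downbeat P8
  -> R4 @ bar 2 tick 0 v(0, 1): D3/E4 M2 untreated
  -> R2 @ bar 3 tick 0 v(0, 1): D3/E4 M2 -> C3/C4 P8 similar
  -> R1 @ bar 4 tick 0 v(0, 1): C3/C4 P8 -> D3/D4 P8 similar

(2, 0, R4, (0, 1))
(3, 0, R2, (0, 1))
(4, 0, R1, (0, 1))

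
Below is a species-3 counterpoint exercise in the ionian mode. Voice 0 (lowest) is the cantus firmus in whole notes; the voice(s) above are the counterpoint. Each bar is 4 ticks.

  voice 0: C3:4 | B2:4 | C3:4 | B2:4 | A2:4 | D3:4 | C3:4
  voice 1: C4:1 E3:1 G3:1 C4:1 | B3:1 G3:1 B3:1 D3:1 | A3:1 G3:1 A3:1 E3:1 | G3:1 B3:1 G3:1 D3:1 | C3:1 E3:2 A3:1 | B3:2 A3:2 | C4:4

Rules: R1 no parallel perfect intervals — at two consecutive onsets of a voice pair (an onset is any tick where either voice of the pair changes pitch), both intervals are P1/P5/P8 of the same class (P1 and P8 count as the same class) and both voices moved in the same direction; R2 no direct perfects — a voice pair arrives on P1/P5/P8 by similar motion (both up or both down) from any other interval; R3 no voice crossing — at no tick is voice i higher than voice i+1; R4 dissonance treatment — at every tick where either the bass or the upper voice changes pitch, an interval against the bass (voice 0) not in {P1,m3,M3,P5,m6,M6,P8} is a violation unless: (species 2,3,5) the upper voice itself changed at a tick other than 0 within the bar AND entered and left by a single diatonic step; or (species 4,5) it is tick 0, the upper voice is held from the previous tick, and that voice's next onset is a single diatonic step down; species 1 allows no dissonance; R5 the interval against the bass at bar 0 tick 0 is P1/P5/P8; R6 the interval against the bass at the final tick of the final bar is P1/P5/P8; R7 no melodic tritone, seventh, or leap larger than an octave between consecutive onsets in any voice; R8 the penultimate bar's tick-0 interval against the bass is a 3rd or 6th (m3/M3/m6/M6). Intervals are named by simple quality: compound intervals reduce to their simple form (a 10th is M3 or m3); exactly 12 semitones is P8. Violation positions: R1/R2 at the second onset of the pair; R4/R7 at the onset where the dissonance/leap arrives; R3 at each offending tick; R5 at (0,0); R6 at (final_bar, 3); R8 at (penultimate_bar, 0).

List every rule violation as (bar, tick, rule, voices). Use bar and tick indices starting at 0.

bar 0: v0=C3 v1=C4 downbeat P8
bar 1: v0=B2 v1=B3 downbeat P8
bar 2: v0=C3 v1=A3 downbeat M6
bar 3: v0=B2 v1=G3 downbeat m6
bar 4: v0=A2 v1=C3 downbeat m3
bar 5: v0=D3 v1=B3 downbeat M6
bar 6: v0=C3 v1=C4 downbeat P8
  -> R1 @ bar 1 tick 0 v(0, 1): C3/C4 P8 -> B2/B3 P8 similar

(1, 0, R1, (0, 1))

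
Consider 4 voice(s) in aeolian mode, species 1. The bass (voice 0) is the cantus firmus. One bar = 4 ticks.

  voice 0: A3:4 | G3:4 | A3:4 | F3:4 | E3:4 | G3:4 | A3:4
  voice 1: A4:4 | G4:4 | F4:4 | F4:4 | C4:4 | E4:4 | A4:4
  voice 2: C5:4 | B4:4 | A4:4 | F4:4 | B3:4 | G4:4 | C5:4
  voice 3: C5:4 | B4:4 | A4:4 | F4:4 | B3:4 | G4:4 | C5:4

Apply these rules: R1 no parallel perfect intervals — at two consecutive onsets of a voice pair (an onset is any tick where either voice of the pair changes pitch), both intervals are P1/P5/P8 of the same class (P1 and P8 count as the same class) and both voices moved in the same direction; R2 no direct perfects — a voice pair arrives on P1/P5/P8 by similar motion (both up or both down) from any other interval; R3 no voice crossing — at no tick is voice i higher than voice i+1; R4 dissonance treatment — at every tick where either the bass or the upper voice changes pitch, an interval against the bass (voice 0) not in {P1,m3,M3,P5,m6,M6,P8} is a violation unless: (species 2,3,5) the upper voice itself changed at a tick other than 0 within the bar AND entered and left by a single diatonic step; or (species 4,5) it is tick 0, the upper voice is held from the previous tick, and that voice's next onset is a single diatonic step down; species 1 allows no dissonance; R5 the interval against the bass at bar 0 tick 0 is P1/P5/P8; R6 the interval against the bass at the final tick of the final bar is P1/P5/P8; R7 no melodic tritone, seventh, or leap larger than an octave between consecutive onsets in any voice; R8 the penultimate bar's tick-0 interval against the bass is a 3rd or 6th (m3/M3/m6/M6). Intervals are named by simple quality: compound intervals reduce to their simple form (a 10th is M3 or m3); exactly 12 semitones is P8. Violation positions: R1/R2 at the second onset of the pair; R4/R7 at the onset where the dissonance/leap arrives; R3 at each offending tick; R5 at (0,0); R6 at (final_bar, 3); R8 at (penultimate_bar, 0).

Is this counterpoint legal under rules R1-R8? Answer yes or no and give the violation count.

bar 0: v0=A3 v1=A4 v2=C5 v3=C5 (m3)
bar 1: v0=G3 v1=G4 v2=B4 v3=B4 (M3)
bar 2: v0=A3 v1=F4 v2=A4 v3=A4 (P8)
bar 3: v0=F3 v1=F4 v2=F4 v3=F4 (P8)
bar 4: v0=E3 v1=C4 v2=B3 v3=B3 (P5)
bar 5: v0=G3 v1=E4 v2=G4 v3=G4 (P8)
bar 6: v0=A3 v1=A4 v2=C5 v3=C5 (m3)
  R5 @ bar0.0: opens on m3
  R5 @ bar0.0: opens on m3
  R1 @ bar1.0: A3/A4 P8 -> G3/G4 P8 similar
  R1 @ bar1.0: C5/C5 P1 -> B4/B4 P1 similar
  R1 @ bar2.0: B4/B4 P1 -> A4/A4 P1 similar
  R1 @ bar3.0: A3/A4 P8 -> F3/F4 P8 similar
  R1 @ bar3.0: A3/A4 P8 -> F3/F4 P8 similar
  R1 @ bar3.0: A4/A4 P1 -> F4/F4 P1 similar
  R1 @ bar4.0: F4/F4 P1 -> B3/B3 P1 similar
  R2 @ bar4.0: F3/F4 P8 -> E3/B3 P5 similar
  R2 @ bar4.0: F3/F4 P8 -> E3/B3 P5 similar
  R3 @ bar4.0: C4 above B3
  R7 @ bar4.0: F4->B3 leap 6st
  R7 @ bar4.0: F4->B3 leap 6st
  R3 @ bar4.1: C4 above B3
  R3 @ bar4.2: C4 above B3
  R3 @ bar4.3: C4 above B3
  R1 @ bar5.0: B3/B3 P1 -> G4/G4 P1 similar
  R2 @ bar5.0: E3/B3 P5 -> G3/G4 P8 similar
  R2 @ bar5.0: E3/B3 P5 -> G3/G4 P8 similar
  R8 @ bar5.0: penult P8 not 3rd/6th
  R8 @ bar5.0: penult P8 not 3rd/6th
  R1 @ bar6.0: G4/G4 P1 -> C5/C5 P1 similar
  R2 @ bar6.0: G3/E4 M6 -> A3/A4 P8 similar
  R6 @ bar6.3: closes on m3
  R6 @ bar6.3: closes on m3

No (26 violations)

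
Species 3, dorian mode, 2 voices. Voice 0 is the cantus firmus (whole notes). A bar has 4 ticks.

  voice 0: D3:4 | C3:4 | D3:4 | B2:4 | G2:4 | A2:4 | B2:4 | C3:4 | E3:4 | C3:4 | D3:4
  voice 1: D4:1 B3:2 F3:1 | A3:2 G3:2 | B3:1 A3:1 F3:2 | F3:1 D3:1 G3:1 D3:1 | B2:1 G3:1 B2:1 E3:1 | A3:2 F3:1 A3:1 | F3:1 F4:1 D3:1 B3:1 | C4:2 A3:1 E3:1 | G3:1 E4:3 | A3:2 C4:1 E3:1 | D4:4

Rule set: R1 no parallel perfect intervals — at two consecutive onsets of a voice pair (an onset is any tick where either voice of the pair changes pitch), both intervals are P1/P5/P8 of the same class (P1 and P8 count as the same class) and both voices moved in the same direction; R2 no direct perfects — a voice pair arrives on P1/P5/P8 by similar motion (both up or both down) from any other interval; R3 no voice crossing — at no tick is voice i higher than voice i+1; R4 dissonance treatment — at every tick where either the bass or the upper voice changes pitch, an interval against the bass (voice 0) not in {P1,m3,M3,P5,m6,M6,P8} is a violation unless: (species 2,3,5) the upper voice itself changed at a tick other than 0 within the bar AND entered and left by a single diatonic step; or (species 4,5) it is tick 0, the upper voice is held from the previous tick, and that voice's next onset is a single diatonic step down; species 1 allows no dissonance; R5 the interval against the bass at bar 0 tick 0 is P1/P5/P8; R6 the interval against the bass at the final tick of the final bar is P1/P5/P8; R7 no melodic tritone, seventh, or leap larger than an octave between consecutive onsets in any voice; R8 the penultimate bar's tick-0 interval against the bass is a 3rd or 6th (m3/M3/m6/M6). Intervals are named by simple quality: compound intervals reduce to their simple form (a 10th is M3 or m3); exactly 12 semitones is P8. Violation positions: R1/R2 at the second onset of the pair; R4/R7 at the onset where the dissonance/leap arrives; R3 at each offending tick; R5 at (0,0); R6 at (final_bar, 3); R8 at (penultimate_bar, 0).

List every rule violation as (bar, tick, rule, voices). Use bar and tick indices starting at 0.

(0, 3, R7, (1,))
(3, 0, R4, (0, 1))
(5, 0, R2, (0, 1))
(6, 0, R4, (0, 1))
(6, 1, R4, (0, 1))
(6, 2, R7, (1,))
(7, 0, R1, (0, 1))
(10, 0, R2, (0, 1))
(10, 0, R7, (1,))

bar 0: v0=D3 v1=D4 downbeat P8
bar 1: v0=C3 v1=A3 downbeat M6
bar 2: v0=D3 v1=B3 downbeat M6
bar 3: v0=B2 v1=F3 downbeat TT
bar 4: v0=G2 v1=B2 downbeat M3
bar 5: v0=A2 v1=A3 downbeat P8
bar 6: v0=B2 v1=F3 downbeat TT
bar 7: v0=C3 v1=C4 downbeat P8
bar 8: v0=E3 v1=G3 downbeat m3
bar 9: v0=C3 v1=A3 downbeat M6
bar 10: v0=D3 v1=D4 downbeat P8
  -> R7 @ bar 0 tick 3 v(1,): B3->F3 leap 6st
  -> R4 @ bar 3 tick 0 v(0, 1): B2/F3 TT untreated
  -> R2 @ bar 5 tick 0 v(0, 1): G2/E3 M6 -> A2/A3 P8 similar
  -> R4 @ bar 6 tick 0 v(0, 1): B2/F3 TT untreated
  -> R4 @ bar 6 tick 1 v(0, 1): B2/F4 TT untreated
  -> R7 @ bar 6 tick 2 v(1,): F4->D3 leap 15st
  -> R1 @ bar 7 tick 0 v(0, 1): B2/B3 P8 -> C3/C4 P8 similar
  -> R2 @ bar 10 tick 0 v(0, 1): C3/E3 M3 -> D3/D4 P8 similar
  -> R7 @ bar 10 tick 0 v(1,): E3->D4 leap 10st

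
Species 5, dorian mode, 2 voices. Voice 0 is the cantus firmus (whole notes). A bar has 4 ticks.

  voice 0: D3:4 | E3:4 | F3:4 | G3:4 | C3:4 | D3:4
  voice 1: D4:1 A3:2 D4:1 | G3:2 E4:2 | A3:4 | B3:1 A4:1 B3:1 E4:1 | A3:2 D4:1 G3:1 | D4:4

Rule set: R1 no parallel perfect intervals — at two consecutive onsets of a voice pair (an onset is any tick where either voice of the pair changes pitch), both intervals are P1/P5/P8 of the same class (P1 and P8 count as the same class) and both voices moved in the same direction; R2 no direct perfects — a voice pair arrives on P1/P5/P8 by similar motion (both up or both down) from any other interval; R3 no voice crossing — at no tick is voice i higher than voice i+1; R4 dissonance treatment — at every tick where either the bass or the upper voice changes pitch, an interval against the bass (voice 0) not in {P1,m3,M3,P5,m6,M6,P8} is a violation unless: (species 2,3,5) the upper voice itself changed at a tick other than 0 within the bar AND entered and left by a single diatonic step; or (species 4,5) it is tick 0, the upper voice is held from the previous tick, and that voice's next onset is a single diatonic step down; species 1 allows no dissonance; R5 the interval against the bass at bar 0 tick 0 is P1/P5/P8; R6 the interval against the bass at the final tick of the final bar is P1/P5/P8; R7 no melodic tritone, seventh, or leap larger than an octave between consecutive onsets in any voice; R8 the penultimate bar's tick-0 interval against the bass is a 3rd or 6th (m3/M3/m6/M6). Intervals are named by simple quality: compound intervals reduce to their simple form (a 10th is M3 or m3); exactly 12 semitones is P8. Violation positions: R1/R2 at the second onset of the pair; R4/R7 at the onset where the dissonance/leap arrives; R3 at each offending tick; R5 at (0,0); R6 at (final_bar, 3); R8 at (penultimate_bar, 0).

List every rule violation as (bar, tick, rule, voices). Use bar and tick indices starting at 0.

bar 0: v0=D3 v1=D4 downbeat P8
bar 1: v0=E3 v1=G3 downbeat m3
bar 2: v0=F3 v1=A3 downbeat M3
bar 3: v0=G3 v1=B3 downbeat M3
bar 4: v0=C3 v1=A3 downbeat M6
bar 5: v0=D3 v1=D4 downbeat P8
  -> R4 @ bar 3 tick 1 v(0, 1): G3/A4 M2 untreated
  -> R7 @ bar 3 tick 1 v(1,): B3->A4 leap 10st
  -> R7 @ bar 3 tick 2 v(1,): A4->B3 leap 10st
  -> R4 @ bar 4 tick 2 v(0, 1): C3/D4 M2 untreated
  -> R2 @ bar 5 tick 0 v(0, 1): C3/G3 P5 -> D3/D4 P8 similar

(3, 1, R4, (0, 1))
(3, 1, R7, (1,))
(3, 2, R7, (1,))
(4, 2, R4, (0, 1))
(5, 0, R2, (0, 1))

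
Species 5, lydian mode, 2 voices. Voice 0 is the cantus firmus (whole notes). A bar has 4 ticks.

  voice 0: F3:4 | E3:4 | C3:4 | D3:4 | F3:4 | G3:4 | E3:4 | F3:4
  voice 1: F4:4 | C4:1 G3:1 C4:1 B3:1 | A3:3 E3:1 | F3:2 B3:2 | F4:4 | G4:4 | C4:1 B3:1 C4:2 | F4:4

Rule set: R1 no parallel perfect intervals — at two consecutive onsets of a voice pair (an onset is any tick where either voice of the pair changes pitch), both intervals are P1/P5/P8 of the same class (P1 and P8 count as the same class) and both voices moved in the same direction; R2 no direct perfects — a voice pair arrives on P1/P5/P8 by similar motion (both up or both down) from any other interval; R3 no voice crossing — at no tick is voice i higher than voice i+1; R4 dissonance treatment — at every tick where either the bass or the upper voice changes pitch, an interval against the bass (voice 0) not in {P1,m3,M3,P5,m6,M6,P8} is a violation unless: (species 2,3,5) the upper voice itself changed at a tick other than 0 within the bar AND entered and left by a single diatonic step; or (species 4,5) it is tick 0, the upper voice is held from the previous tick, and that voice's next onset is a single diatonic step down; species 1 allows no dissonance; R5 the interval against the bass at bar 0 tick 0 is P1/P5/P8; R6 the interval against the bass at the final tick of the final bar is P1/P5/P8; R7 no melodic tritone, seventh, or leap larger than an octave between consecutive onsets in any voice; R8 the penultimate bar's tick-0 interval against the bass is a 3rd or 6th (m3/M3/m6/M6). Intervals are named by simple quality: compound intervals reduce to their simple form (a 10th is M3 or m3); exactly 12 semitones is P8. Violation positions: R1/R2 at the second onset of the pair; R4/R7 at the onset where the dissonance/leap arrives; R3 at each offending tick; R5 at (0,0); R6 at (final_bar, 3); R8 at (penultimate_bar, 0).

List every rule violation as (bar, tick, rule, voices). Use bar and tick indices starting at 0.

(3, 2, R7, (1,))
(4, 0, R2, (0, 1))
(4, 0, R7, (1,))
(5, 0, R1, (0, 1))
(7, 0, R2, (0, 1))

bar 0: v0=F3 v1=F4 downbeat P8
bar 1: v0=E3 v1=C4 downbeat m6
bar 2: v0=C3 v1=A3 downbeat M6
bar 3: v0=D3 v1=F3 downbeat m3
bar 4: v0=F3 v1=F4 downbeat P8
bar 5: v0=G3 v1=G4 downbeat P8
bar 6: v0=E3 v1=C4 downbeat m6
bar 7: v0=F3 v1=F4 downbeat P8
  -> R7 @ bar 3 tick 2 v(1,): F3->B3 leap 6st
  -> R2 @ bar 4 tick 0 v(0, 1): D3/B3 M6 -> F3/F4 P8 similar
  -> R7 @ bar 4 tick 0 v(1,): B3->F4 leap 6st
  -> R1 @ bar 5 tick 0 v(0, 1): F3/F4 P8 -> G3/G4 P8 similar
  -> R2 @ bar 7 tick 0 v(0, 1): E3/C4 m6 -> F3/F4 P8 similar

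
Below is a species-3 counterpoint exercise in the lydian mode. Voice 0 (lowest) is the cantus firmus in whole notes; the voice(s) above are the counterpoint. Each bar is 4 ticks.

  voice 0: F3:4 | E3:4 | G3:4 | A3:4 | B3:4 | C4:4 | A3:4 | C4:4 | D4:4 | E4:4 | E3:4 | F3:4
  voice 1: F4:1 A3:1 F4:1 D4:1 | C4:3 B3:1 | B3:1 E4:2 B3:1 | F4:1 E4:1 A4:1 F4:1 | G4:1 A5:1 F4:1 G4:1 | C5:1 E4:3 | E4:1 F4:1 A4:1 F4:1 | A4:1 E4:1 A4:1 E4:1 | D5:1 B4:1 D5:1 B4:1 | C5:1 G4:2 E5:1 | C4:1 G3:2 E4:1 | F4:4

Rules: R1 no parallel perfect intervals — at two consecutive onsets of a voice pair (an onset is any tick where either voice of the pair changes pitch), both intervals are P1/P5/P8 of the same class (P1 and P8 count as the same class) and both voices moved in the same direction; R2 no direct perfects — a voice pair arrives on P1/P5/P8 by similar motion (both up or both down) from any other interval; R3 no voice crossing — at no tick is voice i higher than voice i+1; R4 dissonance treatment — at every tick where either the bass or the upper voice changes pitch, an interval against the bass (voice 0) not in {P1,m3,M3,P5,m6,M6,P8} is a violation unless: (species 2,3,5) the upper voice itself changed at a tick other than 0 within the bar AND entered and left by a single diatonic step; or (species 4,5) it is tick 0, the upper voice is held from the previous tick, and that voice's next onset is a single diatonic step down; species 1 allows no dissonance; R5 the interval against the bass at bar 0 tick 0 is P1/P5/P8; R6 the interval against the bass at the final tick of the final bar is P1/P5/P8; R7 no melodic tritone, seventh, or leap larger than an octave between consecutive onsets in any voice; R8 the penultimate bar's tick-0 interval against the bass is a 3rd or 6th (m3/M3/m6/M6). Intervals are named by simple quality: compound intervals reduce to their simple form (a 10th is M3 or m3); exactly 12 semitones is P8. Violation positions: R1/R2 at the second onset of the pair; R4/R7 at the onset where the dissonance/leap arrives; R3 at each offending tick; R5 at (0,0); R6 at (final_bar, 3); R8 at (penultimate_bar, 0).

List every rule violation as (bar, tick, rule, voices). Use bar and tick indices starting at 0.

bar 0: v0=F3 v1=F4 downbeat P8
bar 1: v0=E3 v1=C4 downbeat m6
bar 2: v0=G3 v1=B3 downbeat M3
bar 3: v0=A3 v1=F4 downbeat m6
bar 4: v0=B3 v1=G4 downbeat m6
bar 5: v0=C4 v1=C5 downbeat P8
bar 6: v0=A3 v1=E4 downbeat P5
bar 7: v0=C4 v1=A4 downbeat M6
bar 8: v0=D4 v1=D5 downbeat P8
bar 9: v0=E4 v1=C5 downbeat m6
bar 10: v0=E3 v1=C4 downbeat m6
bar 11: v0=F3 v1=F4 downbeat P8
  -> R7 @ bar 3 tick 0 v(1,): B3->F4 leap 6st
  -> R4 @ bar 4 tick 1 v(0, 1): B3/A5 m7 untreated
  -> R7 @ bar 4 tick 1 v(1,): G4->A5 leap 14st
  -> R4 @ bar 4 tick 2 v(0, 1): B3/F4 TT untreated
  -> R7 @ bar 4 tick 2 v(1,): A5->F4 leap 16st
  -> R2 @ bar 5 tick 0 v(0, 1): B3/G4 m6 -> C4/C5 P8 similar
  -> R2 @ bar 8 tick 0 v(0, 1): C4/E4 M3 -> D4/D5 P8 similar
  -> R7 @ bar 8 tick 0 v(1,): E4->D5 leap 10st
  -> R7 @ bar 10 tick 0 v(1,): E5->C4 leap 16st
  -> R1 @ bar 11 tick 0 v(0, 1): E3/E4 P8 -> F3/F4 P8 similar

(3, 0, R7, (1,))
(4, 1, R4, (0, 1))
(4, 1, R7, (1,))
(4, 2, R4, (0, 1))
(4, 2, R7, (1,))
(5, 0, R2, (0, 1))
(8, 0, R2, (0, 1))
(8, 0, R7, (1,))
(10, 0, R7, (1,))
(11, 0, R1, (0, 1))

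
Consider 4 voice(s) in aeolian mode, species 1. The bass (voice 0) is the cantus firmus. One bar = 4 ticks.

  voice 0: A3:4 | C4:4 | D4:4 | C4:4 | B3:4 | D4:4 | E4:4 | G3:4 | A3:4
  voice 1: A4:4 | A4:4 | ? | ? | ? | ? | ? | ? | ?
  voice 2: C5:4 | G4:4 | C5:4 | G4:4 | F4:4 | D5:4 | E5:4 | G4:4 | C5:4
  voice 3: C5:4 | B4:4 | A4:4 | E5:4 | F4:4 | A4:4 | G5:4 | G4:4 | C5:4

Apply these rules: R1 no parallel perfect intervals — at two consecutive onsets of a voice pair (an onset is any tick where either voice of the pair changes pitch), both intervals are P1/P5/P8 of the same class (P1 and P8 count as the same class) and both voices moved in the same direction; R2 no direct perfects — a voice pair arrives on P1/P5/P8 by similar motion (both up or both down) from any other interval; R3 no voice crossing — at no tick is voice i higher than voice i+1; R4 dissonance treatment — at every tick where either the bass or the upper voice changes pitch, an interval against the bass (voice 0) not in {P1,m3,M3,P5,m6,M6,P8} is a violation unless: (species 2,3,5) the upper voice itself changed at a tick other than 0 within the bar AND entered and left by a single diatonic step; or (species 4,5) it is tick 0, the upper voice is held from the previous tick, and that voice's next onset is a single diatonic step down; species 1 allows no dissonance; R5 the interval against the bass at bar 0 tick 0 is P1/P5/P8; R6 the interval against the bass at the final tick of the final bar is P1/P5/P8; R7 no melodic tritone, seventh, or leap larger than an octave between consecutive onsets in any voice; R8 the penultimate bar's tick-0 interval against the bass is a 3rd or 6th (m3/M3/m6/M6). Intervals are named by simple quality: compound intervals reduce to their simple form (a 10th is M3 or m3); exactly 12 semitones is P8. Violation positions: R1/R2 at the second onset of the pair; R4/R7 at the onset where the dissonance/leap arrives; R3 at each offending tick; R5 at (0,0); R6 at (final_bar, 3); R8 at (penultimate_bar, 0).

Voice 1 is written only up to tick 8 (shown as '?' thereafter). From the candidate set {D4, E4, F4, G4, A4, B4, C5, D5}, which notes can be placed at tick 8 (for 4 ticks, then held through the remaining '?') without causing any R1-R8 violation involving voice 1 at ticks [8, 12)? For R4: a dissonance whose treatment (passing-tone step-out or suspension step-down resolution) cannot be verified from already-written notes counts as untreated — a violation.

{A4, B4, F4}

D4: violates R2
E4: violates R4
F4: legal
G4: violates R4
A4: legal
B4: legal
C5: violates R2,R4
D5: violates R2,R3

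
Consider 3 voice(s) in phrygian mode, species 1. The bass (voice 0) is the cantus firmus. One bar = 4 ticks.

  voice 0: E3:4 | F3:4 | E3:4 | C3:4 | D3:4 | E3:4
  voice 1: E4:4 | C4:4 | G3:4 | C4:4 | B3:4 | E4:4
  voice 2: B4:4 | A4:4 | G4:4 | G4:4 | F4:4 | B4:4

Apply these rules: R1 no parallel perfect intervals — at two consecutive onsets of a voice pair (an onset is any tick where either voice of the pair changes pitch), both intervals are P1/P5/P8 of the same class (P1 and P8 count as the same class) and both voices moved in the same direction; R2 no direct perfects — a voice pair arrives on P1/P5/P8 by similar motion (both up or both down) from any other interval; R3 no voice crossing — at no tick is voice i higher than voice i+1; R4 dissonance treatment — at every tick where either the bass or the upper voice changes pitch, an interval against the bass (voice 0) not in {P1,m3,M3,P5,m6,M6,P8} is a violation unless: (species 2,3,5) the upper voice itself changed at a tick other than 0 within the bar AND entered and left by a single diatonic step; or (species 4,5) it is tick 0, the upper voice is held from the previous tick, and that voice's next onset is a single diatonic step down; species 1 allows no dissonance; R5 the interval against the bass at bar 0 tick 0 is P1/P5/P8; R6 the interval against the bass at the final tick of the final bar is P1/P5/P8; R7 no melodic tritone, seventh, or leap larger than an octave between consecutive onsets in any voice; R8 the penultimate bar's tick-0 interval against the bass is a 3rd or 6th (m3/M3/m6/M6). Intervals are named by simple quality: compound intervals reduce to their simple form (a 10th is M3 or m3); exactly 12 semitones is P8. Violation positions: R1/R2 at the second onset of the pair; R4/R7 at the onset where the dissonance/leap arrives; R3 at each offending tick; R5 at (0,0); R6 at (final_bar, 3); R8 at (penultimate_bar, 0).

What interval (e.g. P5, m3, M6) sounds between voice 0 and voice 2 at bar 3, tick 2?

P5

voice 0=C3 voice 2=G4 -> P5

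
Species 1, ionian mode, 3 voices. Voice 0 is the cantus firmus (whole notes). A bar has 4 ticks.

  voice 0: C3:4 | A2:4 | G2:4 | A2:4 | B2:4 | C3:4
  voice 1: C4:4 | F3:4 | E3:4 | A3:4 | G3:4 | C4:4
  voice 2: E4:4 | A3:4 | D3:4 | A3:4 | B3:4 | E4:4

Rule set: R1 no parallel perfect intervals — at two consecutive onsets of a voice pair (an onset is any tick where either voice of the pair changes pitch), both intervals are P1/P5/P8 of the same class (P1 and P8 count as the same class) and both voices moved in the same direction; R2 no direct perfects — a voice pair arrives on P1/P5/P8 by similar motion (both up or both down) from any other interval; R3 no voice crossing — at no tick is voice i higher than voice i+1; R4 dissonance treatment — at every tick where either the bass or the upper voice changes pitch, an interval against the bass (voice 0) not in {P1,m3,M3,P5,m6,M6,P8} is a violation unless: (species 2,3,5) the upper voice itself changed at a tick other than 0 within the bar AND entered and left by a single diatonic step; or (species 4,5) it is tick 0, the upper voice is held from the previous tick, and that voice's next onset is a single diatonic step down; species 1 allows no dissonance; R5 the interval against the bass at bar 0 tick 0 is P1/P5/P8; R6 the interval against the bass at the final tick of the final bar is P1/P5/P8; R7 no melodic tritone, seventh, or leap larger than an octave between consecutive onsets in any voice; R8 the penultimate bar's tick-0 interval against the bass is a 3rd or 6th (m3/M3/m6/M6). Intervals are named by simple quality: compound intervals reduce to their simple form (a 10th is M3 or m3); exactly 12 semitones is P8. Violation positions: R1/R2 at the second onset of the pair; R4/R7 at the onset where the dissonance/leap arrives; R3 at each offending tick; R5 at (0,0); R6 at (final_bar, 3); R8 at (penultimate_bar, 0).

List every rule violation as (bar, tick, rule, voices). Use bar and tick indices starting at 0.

bar 0: v0=C3 v1=C4 v2=E4 downbeat M3
bar 1: v0=A2 v1=F3 v2=A3 downbeat P8
bar 2: v0=G2 v1=E3 v2=D3 downbeat P5
bar 3: v0=A2 v1=A3 v2=A3 downbeat P8
bar 4: v0=B2 v1=G3 v2=B3 downbeat P8
bar 5: v0=C3 v1=C4 v2=E4 downbeat M3
  -> R5 @ bar 0 tick 0 v(0, 2): opens on M3
  -> R2 @ bar 1 tick 0 v(0, 2): C3/E4 M3 -> A2/A3 P8 similar
  -> R2 @ bar 2 tick 0 v(0, 2): A2/A3 P8 -> G2/D3 P5 similar
  -> R3 @ bar 2 tick 0 v(1, 2): E3 above D3
  -> R3 @ bar 2 tick 1 v(1, 2): E3 above D3
  -> R3 @ bar 2 tick 2 v(1, 2): E3 above D3
  -> R3 @ bar 2 tick 3 v(1, 2): E3 above D3
  -> R2 @ bar 3 tick 0 v(0, 1): G2/E3 M6 -> A2/A3 P8 similar
  -> R2 @ bar 3 tick 0 v(0, 2): G2/D3 P5 -> A2/A3 P8 similar
  -> R2 @ bar 3 tick 0 v(1, 2): E3/D3 M2 -> A3/A3 P1 similar
  -> R1 @ bar 4 tick 0 v(0, 2): A2/A3 P8 -> B2/B3 P8 similar
  -> R8 @ bar 4 tick 0 v(0, 2): penult P8 not 3rd/6th
  -> R2 @ bar 5 tick 0 v(0, 1): B2/G3 m6 -> C3/C4 P8 similar
  -> R6 @ bar 5 tick 3 v(0, 2): closes on M3

(0, 0, R5, (0, 2))
(1, 0, R2, (0, 2))
(2, 0, R2, (0, 2))
(2, 0, R3, (1, 2))
(2, 1, R3, (1, 2))
(2, 2, R3, (1, 2))
(2, 3, R3, (1, 2))
(3, 0, R2, (0, 1))
(3, 0, R2, (0, 2))
(3, 0, R2, (1, 2))
(4, 0, R1, (0, 2))
(4, 0, R8, (0, 2))
(5, 0, R2, (0, 1))
(5, 3, R6, (0, 2))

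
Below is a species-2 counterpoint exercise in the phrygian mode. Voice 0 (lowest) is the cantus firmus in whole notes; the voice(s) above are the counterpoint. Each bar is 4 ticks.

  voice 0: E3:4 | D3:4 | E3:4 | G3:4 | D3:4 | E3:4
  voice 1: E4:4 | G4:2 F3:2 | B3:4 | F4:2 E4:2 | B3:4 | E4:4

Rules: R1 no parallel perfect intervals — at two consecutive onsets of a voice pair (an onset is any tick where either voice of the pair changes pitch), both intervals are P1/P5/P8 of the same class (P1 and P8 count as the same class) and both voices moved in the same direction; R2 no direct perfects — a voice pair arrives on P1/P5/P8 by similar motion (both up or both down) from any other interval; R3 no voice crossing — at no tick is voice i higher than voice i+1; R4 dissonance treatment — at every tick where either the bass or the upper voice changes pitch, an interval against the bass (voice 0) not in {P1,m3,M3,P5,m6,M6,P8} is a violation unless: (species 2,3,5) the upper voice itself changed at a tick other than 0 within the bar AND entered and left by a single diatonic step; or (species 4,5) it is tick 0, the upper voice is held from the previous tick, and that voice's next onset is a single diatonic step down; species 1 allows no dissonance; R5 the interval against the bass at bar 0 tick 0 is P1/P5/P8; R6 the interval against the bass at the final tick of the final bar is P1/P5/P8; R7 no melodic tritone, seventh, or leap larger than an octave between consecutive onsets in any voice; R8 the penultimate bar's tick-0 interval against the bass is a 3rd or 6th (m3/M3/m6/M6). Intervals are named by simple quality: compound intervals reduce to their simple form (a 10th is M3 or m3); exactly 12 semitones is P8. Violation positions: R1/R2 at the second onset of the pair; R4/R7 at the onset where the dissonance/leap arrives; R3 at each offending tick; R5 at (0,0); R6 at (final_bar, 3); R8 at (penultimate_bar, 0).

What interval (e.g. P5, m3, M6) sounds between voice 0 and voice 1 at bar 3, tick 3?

voice 0=G3 voice 1=E4 -> M6

M6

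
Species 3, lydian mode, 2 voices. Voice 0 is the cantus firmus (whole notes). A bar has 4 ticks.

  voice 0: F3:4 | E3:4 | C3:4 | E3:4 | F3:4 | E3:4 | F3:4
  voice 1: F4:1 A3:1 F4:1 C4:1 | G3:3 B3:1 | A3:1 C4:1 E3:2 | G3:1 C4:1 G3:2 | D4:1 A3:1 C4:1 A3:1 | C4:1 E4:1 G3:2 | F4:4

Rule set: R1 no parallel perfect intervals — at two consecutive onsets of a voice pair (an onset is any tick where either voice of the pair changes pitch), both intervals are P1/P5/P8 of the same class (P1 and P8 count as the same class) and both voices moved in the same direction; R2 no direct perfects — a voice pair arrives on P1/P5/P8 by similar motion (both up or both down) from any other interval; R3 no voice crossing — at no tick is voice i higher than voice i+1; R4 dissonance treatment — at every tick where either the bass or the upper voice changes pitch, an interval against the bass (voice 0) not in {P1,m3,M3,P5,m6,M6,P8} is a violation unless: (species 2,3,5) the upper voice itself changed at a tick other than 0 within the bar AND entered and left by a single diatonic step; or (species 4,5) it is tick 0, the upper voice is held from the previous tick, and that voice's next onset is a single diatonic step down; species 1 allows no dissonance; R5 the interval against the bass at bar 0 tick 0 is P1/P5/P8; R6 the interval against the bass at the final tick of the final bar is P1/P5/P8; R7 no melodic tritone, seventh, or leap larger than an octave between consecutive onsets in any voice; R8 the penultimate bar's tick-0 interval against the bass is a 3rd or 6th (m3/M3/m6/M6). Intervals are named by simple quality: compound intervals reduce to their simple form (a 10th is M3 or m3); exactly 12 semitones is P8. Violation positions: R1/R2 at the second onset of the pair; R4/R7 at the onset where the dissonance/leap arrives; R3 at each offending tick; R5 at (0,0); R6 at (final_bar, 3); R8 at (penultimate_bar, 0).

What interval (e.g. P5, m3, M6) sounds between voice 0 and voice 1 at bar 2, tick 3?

voice 0=C3 voice 1=E3 -> M3

M3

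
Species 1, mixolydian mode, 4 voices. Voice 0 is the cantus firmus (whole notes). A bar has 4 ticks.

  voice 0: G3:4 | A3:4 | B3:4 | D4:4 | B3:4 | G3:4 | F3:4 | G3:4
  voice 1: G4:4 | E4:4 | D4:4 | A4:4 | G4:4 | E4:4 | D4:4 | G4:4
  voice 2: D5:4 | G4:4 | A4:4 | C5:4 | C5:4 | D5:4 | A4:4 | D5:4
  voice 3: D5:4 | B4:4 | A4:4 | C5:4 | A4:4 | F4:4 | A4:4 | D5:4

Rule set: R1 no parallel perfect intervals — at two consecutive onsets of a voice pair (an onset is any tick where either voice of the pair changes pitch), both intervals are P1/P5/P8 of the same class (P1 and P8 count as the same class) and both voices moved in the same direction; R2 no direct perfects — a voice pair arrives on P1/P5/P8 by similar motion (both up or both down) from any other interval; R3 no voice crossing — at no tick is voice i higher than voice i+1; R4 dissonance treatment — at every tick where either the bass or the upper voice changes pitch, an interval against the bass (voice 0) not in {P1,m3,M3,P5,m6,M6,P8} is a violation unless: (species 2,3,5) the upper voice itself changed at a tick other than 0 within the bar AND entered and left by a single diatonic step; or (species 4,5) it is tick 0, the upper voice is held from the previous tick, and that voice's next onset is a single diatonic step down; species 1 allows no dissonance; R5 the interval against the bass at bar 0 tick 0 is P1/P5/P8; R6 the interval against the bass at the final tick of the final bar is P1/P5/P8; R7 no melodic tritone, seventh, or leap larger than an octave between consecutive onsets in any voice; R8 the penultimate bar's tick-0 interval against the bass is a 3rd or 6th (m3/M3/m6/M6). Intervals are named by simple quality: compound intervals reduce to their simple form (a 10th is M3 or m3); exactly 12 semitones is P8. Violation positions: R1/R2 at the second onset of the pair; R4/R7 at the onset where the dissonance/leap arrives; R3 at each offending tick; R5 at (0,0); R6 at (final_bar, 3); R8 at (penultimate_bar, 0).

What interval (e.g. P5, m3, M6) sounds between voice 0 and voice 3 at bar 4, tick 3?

m7

voice 0=B3 voice 3=A4 -> m7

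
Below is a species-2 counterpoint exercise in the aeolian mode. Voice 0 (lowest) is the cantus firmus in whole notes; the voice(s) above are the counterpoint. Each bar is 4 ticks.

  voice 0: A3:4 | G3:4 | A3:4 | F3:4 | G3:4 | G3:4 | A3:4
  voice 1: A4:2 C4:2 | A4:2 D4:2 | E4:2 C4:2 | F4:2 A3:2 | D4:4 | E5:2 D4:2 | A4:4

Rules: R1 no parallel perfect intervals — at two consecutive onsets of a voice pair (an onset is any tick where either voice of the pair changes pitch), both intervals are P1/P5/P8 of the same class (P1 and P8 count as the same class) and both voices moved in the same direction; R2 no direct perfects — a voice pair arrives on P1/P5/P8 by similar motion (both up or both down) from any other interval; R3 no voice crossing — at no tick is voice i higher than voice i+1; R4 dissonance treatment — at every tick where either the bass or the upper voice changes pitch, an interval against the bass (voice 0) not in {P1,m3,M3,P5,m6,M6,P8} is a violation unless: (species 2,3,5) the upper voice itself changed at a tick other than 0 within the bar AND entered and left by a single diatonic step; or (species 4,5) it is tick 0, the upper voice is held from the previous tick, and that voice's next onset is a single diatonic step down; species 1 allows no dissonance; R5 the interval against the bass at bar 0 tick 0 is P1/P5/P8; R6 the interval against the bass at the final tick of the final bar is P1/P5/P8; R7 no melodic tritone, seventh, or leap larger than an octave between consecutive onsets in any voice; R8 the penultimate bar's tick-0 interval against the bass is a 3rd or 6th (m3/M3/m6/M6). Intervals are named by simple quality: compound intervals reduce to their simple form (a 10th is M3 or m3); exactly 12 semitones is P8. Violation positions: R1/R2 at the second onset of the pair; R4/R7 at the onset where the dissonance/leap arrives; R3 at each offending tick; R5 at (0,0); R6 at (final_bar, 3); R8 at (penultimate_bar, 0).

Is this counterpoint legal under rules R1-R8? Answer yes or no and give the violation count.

bar 0: v0=A3 v1=A4 (P8)
bar 1: v0=G3 v1=A4 (M2)
bar 2: v0=A3 v1=E4 (P5)
bar 3: v0=F3 v1=F4 (P8)
bar 4: v0=G3 v1=D4 (P5)
bar 5: v0=G3 v1=E5 (M6)
bar 6: v0=A3 v1=A4 (P8)
  R4 @ bar1.0: G3/A4 M2 untreated
  R1 @ bar2.0: G3/D4 P5 -> A3/E4 P5 similar
  R2 @ bar4.0: F3/A3 M3 -> G3/D4 P5 similar
  R7 @ bar5.0: D4->E5 leap 14st
  R7 @ bar5.2: E5->D4 leap 14st
  R2 @ bar6.0: G3/D4 P5 -> A3/A4 P8 similar

No (6 violations)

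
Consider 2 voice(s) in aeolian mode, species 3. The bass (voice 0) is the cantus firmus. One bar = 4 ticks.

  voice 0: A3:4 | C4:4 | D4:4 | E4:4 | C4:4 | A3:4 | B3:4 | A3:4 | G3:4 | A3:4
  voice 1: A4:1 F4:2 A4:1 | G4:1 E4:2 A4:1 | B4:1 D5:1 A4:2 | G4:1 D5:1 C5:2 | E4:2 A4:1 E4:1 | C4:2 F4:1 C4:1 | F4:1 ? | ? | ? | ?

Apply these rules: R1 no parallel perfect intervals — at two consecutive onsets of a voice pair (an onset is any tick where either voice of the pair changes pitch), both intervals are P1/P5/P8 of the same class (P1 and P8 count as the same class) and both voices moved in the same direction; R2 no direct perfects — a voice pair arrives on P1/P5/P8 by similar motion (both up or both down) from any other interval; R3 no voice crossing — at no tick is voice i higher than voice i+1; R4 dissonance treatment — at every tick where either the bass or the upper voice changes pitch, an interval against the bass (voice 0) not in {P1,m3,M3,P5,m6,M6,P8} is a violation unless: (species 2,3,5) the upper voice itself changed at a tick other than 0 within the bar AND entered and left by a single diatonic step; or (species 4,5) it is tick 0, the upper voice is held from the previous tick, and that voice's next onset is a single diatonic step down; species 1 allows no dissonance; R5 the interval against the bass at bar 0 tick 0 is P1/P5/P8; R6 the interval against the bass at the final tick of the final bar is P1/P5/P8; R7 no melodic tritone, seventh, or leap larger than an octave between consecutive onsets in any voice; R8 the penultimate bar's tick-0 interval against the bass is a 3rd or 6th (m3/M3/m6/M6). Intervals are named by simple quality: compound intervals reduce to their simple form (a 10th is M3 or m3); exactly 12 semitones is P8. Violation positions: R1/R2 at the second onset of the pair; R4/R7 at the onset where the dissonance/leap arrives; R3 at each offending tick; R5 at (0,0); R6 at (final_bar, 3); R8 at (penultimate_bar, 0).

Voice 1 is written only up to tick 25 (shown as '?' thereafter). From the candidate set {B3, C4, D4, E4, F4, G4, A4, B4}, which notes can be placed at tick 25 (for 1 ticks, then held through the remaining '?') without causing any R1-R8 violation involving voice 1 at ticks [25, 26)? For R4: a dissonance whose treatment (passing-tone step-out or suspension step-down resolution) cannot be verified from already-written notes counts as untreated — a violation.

{D4, F4, G4}

B3: violates R7
C4: violates R4
D4: legal
E4: violates R4
F4: legal
G4: legal
A4: violates R4
B4: violates R7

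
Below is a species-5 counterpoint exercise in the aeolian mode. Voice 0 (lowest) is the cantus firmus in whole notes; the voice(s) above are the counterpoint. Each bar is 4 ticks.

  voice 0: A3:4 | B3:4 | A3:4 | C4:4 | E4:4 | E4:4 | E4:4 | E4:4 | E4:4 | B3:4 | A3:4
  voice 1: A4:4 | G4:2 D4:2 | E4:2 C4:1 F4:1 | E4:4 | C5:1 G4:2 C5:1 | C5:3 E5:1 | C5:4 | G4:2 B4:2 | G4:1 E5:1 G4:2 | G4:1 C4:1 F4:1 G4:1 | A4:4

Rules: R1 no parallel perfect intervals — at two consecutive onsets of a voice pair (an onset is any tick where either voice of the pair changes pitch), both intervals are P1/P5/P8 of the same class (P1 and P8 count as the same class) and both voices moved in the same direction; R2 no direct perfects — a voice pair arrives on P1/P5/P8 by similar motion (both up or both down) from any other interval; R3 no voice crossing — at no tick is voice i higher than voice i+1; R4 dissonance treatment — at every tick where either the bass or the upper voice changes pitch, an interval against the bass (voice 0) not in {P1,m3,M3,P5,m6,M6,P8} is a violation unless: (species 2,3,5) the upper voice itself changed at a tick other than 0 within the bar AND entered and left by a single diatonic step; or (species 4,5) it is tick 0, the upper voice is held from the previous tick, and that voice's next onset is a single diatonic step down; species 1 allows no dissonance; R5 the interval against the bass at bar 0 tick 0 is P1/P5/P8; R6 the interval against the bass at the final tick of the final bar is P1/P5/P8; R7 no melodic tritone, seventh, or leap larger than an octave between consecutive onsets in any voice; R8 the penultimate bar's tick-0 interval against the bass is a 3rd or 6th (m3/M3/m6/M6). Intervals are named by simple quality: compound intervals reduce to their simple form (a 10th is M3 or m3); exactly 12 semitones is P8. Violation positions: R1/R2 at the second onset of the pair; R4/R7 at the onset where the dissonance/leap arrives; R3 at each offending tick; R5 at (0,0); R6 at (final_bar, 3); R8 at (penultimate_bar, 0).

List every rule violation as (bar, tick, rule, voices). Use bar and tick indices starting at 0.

bar 0: v0=A3 v1=A4 downbeat P8
bar 1: v0=B3 v1=G4 downbeat m6
bar 2: v0=A3 v1=E4 downbeat P5
bar 3: v0=C4 v1=E4 downbeat M3
bar 4: v0=E4 v1=C5 downbeat m6
bar 5: v0=E4 v1=C5 downbeat m6
bar 6: v0=E4 v1=C5 downbeat m6
bar 7: v0=E4 v1=G4 downbeat m3
bar 8: v0=E4 v1=G4 downbeat m3
bar 9: v0=B3 v1=G4 downbeat m6
bar 10: v0=A3 v1=A4 downbeat P8
  -> R4 @ bar 9 tick 1 v(0, 1): B3/C4 m2 untreated
  -> R4 @ bar 9 tick 2 v(0, 1): B3/F4 TT untreated

(9, 1, R4, (0, 1))
(9, 2, R4, (0, 1))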